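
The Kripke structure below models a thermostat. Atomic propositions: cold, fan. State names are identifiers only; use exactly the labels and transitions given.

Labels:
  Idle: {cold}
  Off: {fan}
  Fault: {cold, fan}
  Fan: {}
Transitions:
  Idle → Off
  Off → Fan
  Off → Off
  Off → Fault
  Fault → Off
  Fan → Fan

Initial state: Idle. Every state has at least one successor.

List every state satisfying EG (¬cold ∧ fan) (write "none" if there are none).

States satisfying ¬cold ∧ fan: {Off}.
States satisfying EG (¬cold ∧ fan): {Off}.

{Off}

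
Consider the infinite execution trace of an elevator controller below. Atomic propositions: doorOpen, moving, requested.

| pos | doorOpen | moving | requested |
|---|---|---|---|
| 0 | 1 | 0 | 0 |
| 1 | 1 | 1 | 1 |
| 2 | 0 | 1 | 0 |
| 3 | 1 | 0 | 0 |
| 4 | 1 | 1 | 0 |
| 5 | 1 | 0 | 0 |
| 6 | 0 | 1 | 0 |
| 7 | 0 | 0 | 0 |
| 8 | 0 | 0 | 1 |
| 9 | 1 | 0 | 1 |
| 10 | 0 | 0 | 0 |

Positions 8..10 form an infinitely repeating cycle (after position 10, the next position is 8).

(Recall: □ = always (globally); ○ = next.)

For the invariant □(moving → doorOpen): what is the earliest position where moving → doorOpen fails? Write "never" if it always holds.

2

Check moving → doorOpen at each position in order: 0 ✓, 1 ✓.
At position 2 the labels are {moving}, so moving → doorOpen is false there. This is the first violation.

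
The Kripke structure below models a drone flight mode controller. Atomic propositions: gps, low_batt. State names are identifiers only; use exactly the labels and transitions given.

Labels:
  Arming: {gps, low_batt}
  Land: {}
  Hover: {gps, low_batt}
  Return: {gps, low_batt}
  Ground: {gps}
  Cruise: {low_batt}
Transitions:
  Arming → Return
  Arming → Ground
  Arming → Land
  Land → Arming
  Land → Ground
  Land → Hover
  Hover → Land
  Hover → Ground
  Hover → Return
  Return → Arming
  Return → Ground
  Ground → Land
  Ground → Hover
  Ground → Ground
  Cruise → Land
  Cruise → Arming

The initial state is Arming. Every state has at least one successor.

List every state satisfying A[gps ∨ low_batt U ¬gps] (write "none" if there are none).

States satisfying gps ∨ low_batt: {Arming, Hover, Return, Ground, Cruise}.
States satisfying ¬gps: {Land, Cruise}.
States satisfying A[gps ∨ low_batt U ¬gps]: {Land, Cruise}.

{Land, Cruise}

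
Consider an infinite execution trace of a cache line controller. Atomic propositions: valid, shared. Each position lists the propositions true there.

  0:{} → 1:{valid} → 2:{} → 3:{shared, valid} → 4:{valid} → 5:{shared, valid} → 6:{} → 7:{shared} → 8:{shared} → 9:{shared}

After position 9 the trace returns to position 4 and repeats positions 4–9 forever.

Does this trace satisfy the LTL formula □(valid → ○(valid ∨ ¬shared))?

valid → ○(valid ∨ ¬shared) holds at every position 0..9, and those are all positions ever visited, so □(valid → ○(valid ∨ ¬shared)) holds.
Positions where valid holds: 1, 3, 4, 5.
Check ○(valid ∨ ¬shared) at each: 1→ok, 3→ok, 4→ok, 5→ok.

Holds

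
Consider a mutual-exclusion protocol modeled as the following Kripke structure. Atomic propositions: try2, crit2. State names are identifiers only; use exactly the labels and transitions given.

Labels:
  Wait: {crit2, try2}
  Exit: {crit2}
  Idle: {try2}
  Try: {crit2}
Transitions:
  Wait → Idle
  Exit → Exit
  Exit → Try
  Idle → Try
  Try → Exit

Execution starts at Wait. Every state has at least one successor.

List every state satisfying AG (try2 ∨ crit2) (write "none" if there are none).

{Wait, Exit, Idle, Try}

States satisfying try2 ∨ crit2: {Wait, Exit, Idle, Try}.
States satisfying AG (try2 ∨ crit2): {Wait, Exit, Idle, Try}.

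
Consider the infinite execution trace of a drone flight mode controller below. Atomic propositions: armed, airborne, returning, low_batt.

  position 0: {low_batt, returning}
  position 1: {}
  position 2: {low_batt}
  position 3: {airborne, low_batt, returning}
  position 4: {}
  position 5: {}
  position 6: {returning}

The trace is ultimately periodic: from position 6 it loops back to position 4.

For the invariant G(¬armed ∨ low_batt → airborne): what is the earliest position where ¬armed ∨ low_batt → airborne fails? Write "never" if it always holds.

0

At position 0 the labels are {low_batt, returning}, so ¬armed ∨ low_batt → airborne is false there. This is the first violation.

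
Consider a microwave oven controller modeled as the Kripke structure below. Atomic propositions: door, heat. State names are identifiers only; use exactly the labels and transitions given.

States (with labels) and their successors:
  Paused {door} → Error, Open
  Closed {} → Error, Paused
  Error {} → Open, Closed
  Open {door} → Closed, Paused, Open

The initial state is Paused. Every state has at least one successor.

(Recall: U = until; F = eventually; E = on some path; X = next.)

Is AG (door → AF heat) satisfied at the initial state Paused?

States satisfying door → AF heat: {Closed, Error}.
States satisfying AG (door → AF heat): ∅.
Open is reachable from Paused and violates door → AF heat, so AG fails at Paused.
Paused ∉ Sat(AG (door → AF heat)).

No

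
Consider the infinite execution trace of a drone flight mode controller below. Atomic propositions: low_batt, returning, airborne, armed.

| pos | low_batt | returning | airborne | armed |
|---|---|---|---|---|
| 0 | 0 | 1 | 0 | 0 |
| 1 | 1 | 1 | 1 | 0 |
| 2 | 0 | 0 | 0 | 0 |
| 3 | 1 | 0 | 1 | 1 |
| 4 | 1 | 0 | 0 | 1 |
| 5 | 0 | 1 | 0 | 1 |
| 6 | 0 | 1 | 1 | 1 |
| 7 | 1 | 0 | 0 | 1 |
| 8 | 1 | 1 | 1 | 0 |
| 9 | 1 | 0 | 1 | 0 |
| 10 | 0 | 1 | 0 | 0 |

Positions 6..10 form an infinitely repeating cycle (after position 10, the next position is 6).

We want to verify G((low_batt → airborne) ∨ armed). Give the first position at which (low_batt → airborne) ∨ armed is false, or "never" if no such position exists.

(low_batt → airborne) ∨ armed holds at every position 0..10, and those are all the positions the trace ever visits, so the invariant G((low_batt → airborne) ∨ armed) is never violated.

never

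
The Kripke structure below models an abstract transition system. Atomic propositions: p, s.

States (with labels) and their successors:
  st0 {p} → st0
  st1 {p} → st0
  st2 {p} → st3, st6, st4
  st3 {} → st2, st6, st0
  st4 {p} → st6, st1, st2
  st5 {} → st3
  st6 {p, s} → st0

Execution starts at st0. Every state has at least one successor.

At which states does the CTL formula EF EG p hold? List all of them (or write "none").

States satisfying EG p: {st0, st1, st2, st4, st6}.
States satisfying EF EG p: {st0, st1, st2, st3, st4, st5, st6}.

{st0, st1, st2, st3, st4, st5, st6}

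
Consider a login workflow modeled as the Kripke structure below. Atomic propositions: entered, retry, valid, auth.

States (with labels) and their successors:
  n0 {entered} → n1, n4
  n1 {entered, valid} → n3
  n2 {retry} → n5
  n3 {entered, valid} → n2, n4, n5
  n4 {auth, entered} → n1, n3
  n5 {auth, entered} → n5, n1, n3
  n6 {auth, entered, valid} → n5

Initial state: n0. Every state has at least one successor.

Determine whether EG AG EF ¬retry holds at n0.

Holds

States satisfying AG EF ¬retry: {n0, n1, n2, n3, n4, n5, n6}.
States satisfying EG AG EF ¬retry: {n0, n1, n2, n3, n4, n5, n6}.
n0 ∈ Sat(EG AG EF ¬retry).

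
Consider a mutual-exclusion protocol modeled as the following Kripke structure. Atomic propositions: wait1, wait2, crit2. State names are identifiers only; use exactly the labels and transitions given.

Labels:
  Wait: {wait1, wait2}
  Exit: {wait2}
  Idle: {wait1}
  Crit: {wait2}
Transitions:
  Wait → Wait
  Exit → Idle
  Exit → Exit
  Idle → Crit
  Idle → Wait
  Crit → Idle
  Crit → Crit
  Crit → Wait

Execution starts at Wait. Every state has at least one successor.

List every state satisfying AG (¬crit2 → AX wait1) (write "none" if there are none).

{Wait}

States satisfying ¬crit2 → AX wait1: {Wait}.
States satisfying AG (¬crit2 → AX wait1): {Wait}.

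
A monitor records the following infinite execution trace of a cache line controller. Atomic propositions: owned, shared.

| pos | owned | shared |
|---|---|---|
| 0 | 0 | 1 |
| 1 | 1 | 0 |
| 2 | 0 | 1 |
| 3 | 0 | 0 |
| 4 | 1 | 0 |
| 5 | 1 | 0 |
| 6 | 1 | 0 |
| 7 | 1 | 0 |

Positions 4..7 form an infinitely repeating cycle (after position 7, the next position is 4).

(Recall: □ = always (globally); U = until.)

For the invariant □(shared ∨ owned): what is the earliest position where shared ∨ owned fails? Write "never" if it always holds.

3

Check shared ∨ owned at each position in order: 0 ✓, 1 ✓, 2 ✓.
At position 3 the labels are {}, so shared ∨ owned is false there. This is the first violation.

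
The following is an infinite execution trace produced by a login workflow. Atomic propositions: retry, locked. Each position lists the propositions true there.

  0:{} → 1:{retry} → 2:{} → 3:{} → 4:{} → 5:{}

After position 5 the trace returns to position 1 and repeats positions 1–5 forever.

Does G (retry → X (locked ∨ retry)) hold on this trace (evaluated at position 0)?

retry → X (locked ∨ retry) must hold at every position from 0 onward. It fails at position 1, so G (retry → X (locked ∨ retry)) is false.
Positions where retry holds: 1.
Check X (locked ∨ retry) at each: 1→fails.

No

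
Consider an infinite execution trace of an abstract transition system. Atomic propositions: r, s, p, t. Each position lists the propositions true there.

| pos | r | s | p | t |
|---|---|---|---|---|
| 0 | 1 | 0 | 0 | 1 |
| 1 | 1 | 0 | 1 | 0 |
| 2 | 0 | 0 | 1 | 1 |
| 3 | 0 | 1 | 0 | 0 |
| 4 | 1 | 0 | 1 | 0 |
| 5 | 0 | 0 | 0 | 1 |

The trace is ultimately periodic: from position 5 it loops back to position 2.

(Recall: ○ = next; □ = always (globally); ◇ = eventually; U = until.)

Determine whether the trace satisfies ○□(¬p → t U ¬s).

The position after 0 is 1; □(¬p → t U ¬s) is false there.

No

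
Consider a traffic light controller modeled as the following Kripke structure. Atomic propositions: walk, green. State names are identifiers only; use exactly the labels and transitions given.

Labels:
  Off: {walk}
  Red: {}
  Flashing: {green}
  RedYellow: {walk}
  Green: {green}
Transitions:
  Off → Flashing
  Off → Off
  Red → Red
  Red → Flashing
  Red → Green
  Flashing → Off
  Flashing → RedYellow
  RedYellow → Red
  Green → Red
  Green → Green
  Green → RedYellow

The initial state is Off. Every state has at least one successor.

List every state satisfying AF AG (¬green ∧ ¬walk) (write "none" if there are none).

States satisfying AG (¬green ∧ ¬walk): ∅.
States satisfying AF AG (¬green ∧ ¬walk): ∅.

none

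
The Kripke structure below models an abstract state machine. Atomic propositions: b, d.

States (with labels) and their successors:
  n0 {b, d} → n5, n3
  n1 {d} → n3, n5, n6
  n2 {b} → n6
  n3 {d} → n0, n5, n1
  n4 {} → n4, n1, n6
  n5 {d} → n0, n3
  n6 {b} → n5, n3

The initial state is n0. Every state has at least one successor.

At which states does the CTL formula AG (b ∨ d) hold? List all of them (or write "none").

States satisfying b ∨ d: {n0, n1, n2, n3, n5, n6}.
States satisfying AG (b ∨ d): {n0, n1, n2, n3, n5, n6}.

{n0, n1, n2, n3, n5, n6}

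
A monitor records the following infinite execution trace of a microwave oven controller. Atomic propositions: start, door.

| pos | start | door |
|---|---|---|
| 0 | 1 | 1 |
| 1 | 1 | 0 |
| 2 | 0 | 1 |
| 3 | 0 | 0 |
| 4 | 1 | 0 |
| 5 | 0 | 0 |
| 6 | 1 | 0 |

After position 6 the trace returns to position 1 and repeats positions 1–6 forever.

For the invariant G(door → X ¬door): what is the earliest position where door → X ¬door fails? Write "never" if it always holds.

never

door → X ¬door holds at every position 0..6, and those are all the positions the trace ever visits, so the invariant G(door → X ¬door) is never violated.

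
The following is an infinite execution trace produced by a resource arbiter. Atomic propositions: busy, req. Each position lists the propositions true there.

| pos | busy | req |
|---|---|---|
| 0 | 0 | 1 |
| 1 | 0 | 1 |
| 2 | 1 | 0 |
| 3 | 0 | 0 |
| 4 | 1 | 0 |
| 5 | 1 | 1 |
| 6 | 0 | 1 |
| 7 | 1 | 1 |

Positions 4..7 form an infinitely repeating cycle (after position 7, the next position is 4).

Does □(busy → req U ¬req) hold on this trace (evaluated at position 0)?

busy → req U ¬req holds at every position 0..7, and those are all positions ever visited, so □(busy → req U ¬req) holds.
Positions where busy holds: 2, 4, 5, 7.
Check req U ¬req at each: 2→ok, 4→ok, 5→ok, 7→ok.

Holds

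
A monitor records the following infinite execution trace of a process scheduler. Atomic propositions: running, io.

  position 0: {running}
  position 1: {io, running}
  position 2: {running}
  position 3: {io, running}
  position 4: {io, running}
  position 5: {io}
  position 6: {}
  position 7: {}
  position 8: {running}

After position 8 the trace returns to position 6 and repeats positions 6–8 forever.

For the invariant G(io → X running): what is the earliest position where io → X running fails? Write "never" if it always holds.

4

Check io → X running at each position in order: 0 ✓, 1 ✓, 2 ✓, 3 ✓.
At position 4 the labels are {io, running} and the next position 5 has {io}, so io → X running is false there. This is the first violation.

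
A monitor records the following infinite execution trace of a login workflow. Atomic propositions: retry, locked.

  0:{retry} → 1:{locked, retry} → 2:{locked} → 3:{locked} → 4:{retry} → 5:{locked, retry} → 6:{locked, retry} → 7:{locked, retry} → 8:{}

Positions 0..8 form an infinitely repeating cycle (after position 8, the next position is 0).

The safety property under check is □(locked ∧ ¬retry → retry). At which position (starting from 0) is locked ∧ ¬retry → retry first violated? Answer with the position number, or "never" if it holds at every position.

Check locked ∧ ¬retry → retry at each position in order: 0 ✓, 1 ✓.
At position 2 the labels are {locked}, so locked ∧ ¬retry → retry is false there. This is the first violation.

2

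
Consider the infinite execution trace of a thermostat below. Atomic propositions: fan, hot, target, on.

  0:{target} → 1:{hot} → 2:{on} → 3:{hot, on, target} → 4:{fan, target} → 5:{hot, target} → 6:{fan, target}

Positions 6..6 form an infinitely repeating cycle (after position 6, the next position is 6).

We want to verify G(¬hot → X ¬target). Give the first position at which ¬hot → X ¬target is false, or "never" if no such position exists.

Check ¬hot → X ¬target at each position in order: 0 ✓, 1 ✓.
At position 2 the labels are {on} and the next position 3 has {hot, on, target}, so ¬hot → X ¬target is false there. This is the first violation.

2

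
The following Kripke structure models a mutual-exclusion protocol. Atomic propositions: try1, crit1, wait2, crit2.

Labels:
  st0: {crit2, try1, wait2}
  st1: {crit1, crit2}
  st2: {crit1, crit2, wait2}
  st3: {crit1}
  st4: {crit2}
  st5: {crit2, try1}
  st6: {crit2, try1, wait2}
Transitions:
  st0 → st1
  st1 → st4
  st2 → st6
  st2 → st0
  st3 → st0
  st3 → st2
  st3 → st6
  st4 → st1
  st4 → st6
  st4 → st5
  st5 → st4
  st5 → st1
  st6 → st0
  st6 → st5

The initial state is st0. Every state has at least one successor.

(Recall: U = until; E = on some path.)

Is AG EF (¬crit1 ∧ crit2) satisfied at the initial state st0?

Satisfied

States satisfying EF (¬crit1 ∧ crit2): {st0, st1, st2, st3, st4, st5, st6}.
States satisfying AG EF (¬crit1 ∧ crit2): {st0, st1, st2, st3, st4, st5, st6}.
Every state reachable from st0 satisfies EF (¬crit1 ∧ crit2).
st0 ∈ Sat(AG EF (¬crit1 ∧ crit2)).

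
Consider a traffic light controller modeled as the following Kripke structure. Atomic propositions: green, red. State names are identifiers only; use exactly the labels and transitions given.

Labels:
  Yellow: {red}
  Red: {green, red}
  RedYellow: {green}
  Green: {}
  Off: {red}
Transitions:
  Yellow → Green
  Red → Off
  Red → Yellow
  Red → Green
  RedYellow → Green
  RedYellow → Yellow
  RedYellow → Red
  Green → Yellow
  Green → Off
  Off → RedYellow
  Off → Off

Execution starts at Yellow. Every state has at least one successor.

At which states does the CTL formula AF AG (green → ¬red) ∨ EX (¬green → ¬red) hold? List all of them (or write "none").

{Yellow, Red, RedYellow, Off}

States satisfying AG (green → ¬red): ∅.
States satisfying AF AG (green → ¬red): ∅.
States satisfying ¬green → ¬red: {Red, RedYellow, Green}.
States satisfying EX (¬green → ¬red): {Yellow, Red, RedYellow, Off}.
States satisfying AF AG (green → ¬red) ∨ EX (¬green → ¬red): {Yellow, Red, RedYellow, Off}.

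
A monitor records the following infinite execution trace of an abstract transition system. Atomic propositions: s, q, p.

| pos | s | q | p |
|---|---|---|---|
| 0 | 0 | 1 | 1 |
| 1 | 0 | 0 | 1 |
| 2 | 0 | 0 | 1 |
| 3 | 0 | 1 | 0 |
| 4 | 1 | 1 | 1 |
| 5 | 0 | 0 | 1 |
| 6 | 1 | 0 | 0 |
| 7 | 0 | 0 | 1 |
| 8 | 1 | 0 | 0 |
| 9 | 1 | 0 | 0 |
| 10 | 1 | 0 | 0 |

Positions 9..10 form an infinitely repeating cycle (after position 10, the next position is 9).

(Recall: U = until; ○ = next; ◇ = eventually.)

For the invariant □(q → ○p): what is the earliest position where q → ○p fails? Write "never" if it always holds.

q → ○p holds at every position 0..10, and those are all the positions the trace ever visits, so the invariant □(q → ○p) is never violated.

never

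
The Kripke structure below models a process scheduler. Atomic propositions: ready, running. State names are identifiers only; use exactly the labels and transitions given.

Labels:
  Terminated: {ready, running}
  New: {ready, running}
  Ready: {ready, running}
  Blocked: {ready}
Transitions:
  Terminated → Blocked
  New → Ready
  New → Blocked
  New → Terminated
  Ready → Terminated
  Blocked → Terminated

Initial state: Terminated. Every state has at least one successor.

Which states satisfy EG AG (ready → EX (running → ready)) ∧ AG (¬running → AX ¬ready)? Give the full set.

none

States satisfying AG (ready → EX (running → ready)): {Terminated, New, Ready, Blocked}.
States satisfying EG AG (ready → EX (running → ready)): {Terminated, New, Ready, Blocked}.
States satisfying ¬running → AX ¬ready: {Terminated, New, Ready}.
States satisfying AG (¬running → AX ¬ready): ∅.
States satisfying EG AG (ready → EX (running → ready)) ∧ AG (¬running → AX ¬ready): ∅.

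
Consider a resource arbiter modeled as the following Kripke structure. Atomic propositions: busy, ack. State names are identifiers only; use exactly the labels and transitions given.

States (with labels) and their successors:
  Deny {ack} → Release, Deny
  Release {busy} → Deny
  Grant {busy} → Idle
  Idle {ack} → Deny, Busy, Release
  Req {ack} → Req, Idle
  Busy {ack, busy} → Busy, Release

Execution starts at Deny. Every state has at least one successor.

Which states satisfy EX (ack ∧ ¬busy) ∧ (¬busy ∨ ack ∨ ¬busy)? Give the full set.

States satisfying ack ∧ ¬busy: {Deny, Idle, Req}.
States satisfying EX (ack ∧ ¬busy): {Deny, Release, Grant, Idle, Req}.
States satisfying ¬busy: {Deny, Idle, Req}.
States satisfying ack ∨ ¬busy: {Deny, Idle, Req, Busy}.
States satisfying ¬busy ∨ ack ∨ ¬busy: {Deny, Idle, Req, Busy}.
States satisfying EX (ack ∧ ¬busy) ∧ (¬busy ∨ ack ∨ ¬busy): {Deny, Idle, Req}.

{Deny, Idle, Req}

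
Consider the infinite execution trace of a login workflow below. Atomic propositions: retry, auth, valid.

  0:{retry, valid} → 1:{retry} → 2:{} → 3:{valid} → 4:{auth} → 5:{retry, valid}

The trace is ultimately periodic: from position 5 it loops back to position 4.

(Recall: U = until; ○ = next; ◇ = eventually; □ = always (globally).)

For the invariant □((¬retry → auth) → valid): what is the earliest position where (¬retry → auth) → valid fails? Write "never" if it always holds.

1

Check (¬retry → auth) → valid at each position in order: 0 ✓.
At position 1 the labels are {retry}, so (¬retry → auth) → valid is false there. This is the first violation.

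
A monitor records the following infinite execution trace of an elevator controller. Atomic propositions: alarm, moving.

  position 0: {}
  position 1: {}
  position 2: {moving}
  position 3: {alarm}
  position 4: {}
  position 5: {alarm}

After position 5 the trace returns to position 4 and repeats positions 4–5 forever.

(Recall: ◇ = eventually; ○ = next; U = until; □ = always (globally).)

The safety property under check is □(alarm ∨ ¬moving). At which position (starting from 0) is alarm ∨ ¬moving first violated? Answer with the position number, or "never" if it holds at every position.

Check alarm ∨ ¬moving at each position in order: 0 ✓, 1 ✓.
At position 2 the labels are {moving}, so alarm ∨ ¬moving is false there. This is the first violation.

2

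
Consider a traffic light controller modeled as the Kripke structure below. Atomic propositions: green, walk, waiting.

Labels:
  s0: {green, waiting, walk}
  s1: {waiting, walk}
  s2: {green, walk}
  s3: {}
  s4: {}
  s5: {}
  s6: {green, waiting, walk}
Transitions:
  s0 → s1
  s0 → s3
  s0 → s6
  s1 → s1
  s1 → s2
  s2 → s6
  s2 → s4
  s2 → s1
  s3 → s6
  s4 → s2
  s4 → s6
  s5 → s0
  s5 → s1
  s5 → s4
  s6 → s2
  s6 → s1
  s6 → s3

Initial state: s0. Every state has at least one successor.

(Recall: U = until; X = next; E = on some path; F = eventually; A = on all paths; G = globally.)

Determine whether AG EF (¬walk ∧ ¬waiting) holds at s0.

States satisfying EF (¬walk ∧ ¬waiting): {s0, s1, s2, s3, s4, s5, s6}.
States satisfying AG EF (¬walk ∧ ¬waiting): {s0, s1, s2, s3, s4, s5, s6}.
Every state reachable from s0 satisfies EF (¬walk ∧ ¬waiting).
s0 ∈ Sat(AG EF (¬walk ∧ ¬waiting)).

Holds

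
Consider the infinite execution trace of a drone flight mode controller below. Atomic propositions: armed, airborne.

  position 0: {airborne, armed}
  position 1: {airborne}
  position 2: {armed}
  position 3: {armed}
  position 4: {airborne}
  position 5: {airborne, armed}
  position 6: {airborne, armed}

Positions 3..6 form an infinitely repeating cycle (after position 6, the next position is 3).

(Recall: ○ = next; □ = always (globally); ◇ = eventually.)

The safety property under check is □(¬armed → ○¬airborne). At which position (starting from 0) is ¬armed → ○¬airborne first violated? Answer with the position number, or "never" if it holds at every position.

4

Check ¬armed → ○¬airborne at each position in order: 0 ✓, 1 ✓, 2 ✓, 3 ✓.
At position 4 the labels are {airborne} and the next position 5 has {airborne, armed}, so ¬armed → ○¬airborne is false there. This is the first violation.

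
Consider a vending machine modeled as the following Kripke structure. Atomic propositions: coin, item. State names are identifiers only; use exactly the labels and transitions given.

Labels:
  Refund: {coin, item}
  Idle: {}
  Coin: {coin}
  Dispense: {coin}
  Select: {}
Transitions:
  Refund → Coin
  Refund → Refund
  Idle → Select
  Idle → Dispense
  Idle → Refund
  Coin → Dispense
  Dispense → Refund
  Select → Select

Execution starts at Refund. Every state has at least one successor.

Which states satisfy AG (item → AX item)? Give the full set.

{Select}

States satisfying item → AX item: {Idle, Coin, Dispense, Select}.
States satisfying AG (item → AX item): {Select}.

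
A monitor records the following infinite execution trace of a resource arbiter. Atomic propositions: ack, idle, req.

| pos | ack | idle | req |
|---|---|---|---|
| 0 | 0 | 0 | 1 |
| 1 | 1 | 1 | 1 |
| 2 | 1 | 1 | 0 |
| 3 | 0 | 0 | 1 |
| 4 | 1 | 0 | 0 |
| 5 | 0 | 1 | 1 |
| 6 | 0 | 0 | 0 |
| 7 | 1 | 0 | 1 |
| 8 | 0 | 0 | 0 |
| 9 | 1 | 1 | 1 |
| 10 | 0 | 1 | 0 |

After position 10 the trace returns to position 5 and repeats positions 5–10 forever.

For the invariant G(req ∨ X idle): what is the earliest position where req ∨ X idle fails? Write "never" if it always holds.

Check req ∨ X idle at each position in order: 0 ✓, 1 ✓.
At position 2 the labels are {ack, idle} and the next position 3 has {req}, so req ∨ X idle is false there. This is the first violation.

2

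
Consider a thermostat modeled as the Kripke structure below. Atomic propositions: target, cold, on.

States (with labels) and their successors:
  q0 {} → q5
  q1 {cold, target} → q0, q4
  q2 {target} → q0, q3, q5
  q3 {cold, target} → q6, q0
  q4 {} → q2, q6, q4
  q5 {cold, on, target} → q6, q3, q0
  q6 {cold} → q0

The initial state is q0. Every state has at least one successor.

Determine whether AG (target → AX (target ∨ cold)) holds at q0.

States satisfying target → AX (target ∨ cold): {q0, q4, q6}.
States satisfying AG (target → AX (target ∨ cold)): ∅.
q3 is reachable from q0 and violates target → AX (target ∨ cold), so AG fails at q0.
q0 ∉ Sat(AG (target → AX (target ∨ cold))).

Violated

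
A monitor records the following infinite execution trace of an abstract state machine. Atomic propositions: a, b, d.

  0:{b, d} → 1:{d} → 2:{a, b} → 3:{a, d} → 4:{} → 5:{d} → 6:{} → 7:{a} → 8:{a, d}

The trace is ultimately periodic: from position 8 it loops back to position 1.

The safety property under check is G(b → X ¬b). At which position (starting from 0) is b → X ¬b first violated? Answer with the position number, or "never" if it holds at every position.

b → X ¬b holds at every position 0..8, and those are all the positions the trace ever visits, so the invariant G(b → X ¬b) is never violated.

never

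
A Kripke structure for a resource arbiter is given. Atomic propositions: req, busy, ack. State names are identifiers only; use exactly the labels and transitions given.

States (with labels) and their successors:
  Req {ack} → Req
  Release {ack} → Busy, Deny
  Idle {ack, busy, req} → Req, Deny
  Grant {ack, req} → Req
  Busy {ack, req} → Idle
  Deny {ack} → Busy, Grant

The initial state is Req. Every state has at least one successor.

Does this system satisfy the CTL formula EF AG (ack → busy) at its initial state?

States satisfying AG (ack → busy): ∅.
States satisfying EF AG (ack → busy): ∅.
No suitable path/successor from Req witnesses the formula.
Req ∉ Sat(EF AG (ack → busy)).

No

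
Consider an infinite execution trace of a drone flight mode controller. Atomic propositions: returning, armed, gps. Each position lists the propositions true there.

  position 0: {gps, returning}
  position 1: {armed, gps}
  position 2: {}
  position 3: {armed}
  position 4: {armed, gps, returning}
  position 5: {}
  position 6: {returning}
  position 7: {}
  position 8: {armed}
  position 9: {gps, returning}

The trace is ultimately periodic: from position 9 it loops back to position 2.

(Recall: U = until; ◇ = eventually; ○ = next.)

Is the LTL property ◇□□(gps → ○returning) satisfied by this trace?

□□(gps → ○returning) is false at every position 0..9, so it never becomes true and ◇□□(gps → ○returning) fails.

No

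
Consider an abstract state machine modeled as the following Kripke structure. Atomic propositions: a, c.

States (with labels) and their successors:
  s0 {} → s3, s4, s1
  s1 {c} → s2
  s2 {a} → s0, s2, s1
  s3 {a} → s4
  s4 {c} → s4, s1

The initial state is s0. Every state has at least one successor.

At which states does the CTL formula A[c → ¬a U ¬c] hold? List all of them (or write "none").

States satisfying c → ¬a: {s0, s1, s2, s3, s4}.
States satisfying ¬c: {s0, s2, s3}.
States satisfying A[c → ¬a U ¬c]: {s0, s1, s2, s3}.

{s0, s1, s2, s3}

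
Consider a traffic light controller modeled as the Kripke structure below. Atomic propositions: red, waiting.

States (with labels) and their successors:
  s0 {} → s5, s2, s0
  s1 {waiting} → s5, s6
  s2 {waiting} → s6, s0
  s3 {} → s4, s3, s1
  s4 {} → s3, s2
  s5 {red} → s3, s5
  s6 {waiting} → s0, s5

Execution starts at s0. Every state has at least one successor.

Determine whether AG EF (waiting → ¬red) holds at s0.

States satisfying EF (waiting → ¬red): {s0, s1, s2, s3, s4, s5, s6}.
States satisfying AG EF (waiting → ¬red): {s0, s1, s2, s3, s4, s5, s6}.
Every state reachable from s0 satisfies EF (waiting → ¬red).
s0 ∈ Sat(AG EF (waiting → ¬red)).

Holds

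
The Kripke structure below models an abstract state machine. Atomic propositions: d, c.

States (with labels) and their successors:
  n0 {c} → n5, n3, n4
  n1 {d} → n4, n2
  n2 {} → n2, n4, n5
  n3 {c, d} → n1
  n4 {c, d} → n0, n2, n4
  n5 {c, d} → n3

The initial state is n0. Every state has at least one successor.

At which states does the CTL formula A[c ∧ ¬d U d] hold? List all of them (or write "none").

{n0, n1, n3, n4, n5}

States satisfying c ∧ ¬d: {n0}.
States satisfying d: {n1, n3, n4, n5}.
States satisfying A[c ∧ ¬d U d]: {n0, n1, n3, n4, n5}.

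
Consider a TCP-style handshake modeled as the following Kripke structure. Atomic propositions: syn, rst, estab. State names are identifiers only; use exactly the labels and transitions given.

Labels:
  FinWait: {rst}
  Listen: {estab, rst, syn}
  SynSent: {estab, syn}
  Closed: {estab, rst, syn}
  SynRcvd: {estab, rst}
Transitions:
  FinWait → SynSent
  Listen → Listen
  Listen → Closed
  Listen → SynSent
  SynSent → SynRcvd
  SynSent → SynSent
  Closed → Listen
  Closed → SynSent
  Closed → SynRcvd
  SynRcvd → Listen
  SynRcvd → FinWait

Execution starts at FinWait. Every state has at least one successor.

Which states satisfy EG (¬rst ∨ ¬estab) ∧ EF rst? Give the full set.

{FinWait, SynSent}

States satisfying ¬rst ∨ ¬estab: {FinWait, SynSent}.
States satisfying EG (¬rst ∨ ¬estab): {FinWait, SynSent}.
States satisfying rst: {FinWait, Listen, Closed, SynRcvd}.
States satisfying EF rst: {FinWait, Listen, SynSent, Closed, SynRcvd}.
States satisfying EG (¬rst ∨ ¬estab) ∧ EF rst: {FinWait, SynSent}.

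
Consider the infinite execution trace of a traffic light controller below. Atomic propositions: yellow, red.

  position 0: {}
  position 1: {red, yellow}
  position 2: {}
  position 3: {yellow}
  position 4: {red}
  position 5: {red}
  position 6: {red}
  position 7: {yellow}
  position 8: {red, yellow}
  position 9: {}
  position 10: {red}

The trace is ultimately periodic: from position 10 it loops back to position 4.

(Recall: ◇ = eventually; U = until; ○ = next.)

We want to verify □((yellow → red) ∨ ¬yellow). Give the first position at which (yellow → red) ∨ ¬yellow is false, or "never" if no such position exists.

3

Check (yellow → red) ∨ ¬yellow at each position in order: 0 ✓, 1 ✓, 2 ✓.
At position 3 the labels are {yellow}, so (yellow → red) ∨ ¬yellow is false there. This is the first violation.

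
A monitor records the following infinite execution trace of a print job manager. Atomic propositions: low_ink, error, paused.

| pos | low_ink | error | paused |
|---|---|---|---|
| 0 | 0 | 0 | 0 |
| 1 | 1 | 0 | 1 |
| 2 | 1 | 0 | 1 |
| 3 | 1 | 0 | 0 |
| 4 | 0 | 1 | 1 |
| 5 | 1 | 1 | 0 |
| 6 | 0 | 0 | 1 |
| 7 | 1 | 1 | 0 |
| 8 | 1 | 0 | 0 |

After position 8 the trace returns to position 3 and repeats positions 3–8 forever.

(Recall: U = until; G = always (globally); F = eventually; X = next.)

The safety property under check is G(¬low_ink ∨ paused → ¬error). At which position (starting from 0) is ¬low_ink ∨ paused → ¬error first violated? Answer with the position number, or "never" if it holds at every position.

4

Check ¬low_ink ∨ paused → ¬error at each position in order: 0 ✓, 1 ✓, 2 ✓, 3 ✓.
At position 4 the labels are {error, paused}, so ¬low_ink ∨ paused → ¬error is false there. This is the first violation.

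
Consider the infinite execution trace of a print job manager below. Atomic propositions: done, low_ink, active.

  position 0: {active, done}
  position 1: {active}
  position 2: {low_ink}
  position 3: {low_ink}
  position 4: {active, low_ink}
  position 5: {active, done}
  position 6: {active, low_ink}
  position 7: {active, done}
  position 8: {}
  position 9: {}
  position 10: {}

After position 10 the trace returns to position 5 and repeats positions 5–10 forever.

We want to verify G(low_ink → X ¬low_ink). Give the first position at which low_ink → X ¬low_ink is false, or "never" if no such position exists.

Check low_ink → X ¬low_ink at each position in order: 0 ✓, 1 ✓.
At position 2 the labels are {low_ink} and the next position 3 has {low_ink}, so low_ink → X ¬low_ink is false there. This is the first violation.

2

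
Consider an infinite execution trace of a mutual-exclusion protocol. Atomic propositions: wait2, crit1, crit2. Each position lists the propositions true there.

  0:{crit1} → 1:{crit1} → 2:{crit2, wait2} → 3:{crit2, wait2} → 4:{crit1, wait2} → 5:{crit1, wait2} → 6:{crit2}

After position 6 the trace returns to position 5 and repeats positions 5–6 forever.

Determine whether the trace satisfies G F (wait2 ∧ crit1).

Yes

F (wait2 ∧ crit1) holds at every position 0..6, and those are all positions ever visited, so G F (wait2 ∧ crit1) holds.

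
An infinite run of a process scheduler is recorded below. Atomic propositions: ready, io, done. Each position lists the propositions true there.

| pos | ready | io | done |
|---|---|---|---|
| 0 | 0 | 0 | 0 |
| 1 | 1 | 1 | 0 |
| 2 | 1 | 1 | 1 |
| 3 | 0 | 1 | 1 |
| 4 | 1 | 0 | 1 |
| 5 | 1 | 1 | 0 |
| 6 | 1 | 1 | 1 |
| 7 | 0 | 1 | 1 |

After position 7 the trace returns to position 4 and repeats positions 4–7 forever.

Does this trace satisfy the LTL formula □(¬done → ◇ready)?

Satisfied

¬done → ◇ready holds at every position 0..7, and those are all positions ever visited, so □(¬done → ◇ready) holds.
Positions where ¬done holds: 0, 1, 5.
Check ◇ready at each: 0→ok, 1→ok, 5→ok.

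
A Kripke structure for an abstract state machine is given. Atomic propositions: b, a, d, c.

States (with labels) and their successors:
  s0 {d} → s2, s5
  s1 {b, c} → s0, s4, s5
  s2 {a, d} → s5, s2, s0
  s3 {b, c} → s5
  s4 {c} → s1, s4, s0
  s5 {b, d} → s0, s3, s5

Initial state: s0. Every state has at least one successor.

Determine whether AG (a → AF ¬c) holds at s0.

Yes

States satisfying a → AF ¬c: {s0, s1, s2, s3, s4, s5}.
States satisfying AG (a → AF ¬c): {s0, s1, s2, s3, s4, s5}.
Every state reachable from s0 satisfies a → AF ¬c.
s0 ∈ Sat(AG (a → AF ¬c)).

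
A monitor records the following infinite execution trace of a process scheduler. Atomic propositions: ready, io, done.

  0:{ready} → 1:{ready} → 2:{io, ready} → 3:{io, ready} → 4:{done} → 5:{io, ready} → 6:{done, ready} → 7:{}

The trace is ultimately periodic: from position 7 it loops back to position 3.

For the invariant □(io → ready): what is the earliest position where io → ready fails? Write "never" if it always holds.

io → ready holds at every position 0..7, and those are all the positions the trace ever visits, so the invariant □(io → ready) is never violated.

never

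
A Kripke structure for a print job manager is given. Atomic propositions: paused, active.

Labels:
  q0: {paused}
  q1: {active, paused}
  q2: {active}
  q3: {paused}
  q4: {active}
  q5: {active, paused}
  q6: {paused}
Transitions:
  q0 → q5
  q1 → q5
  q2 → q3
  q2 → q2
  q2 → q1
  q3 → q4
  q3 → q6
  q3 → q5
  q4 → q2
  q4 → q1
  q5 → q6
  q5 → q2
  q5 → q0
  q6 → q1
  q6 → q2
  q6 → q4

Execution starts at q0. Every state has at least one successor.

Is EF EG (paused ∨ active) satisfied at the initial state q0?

Yes

States satisfying EG (paused ∨ active): {q0, q1, q2, q3, q4, q5, q6}.
States satisfying EF EG (paused ∨ active): {q0, q1, q2, q3, q4, q5, q6}.
Some path from q0 reaches a state where EG (paused ∨ active) holds.
q0 ∈ Sat(EF EG (paused ∨ active)).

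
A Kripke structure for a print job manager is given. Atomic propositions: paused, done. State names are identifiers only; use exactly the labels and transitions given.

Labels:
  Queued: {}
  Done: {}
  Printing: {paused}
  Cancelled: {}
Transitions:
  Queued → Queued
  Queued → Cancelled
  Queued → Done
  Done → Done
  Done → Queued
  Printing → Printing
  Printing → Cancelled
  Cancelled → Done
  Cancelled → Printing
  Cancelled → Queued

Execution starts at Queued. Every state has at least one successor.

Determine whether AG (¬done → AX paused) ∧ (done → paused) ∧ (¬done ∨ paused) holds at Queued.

States satisfying ¬done → AX paused: ∅.
States satisfying AG (¬done → AX paused): ∅.
States satisfying done → paused: {Queued, Done, Printing, Cancelled}.
States satisfying ¬done: {Queued, Done, Printing, Cancelled}.
States satisfying ¬done ∨ paused: {Queued, Done, Printing, Cancelled}.
States satisfying (done → paused) ∧ (¬done ∨ paused): {Queued, Done, Printing, Cancelled}.
States satisfying AG (¬done → AX paused) ∧ (done → paused) ∧ (¬done ∨ paused): ∅.
Queued ∉ Sat(AG (¬done → AX paused) ∧ (done → paused) ∧ (¬done ∨ paused)).

Violated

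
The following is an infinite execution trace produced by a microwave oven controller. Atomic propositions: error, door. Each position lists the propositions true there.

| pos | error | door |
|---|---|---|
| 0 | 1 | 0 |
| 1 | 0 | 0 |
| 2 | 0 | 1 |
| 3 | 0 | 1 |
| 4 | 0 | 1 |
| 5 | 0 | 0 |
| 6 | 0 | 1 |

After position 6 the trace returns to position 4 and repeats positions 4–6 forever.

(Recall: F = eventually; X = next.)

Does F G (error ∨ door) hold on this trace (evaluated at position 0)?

No

G (error ∨ door) is false at every position 0..6, so it never becomes true and F G (error ∨ door) fails.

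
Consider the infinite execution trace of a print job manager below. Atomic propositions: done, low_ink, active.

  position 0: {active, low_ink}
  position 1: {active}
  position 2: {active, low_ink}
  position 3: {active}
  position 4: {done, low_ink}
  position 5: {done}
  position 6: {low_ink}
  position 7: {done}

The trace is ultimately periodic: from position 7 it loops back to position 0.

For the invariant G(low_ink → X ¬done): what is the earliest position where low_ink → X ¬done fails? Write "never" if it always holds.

4

Check low_ink → X ¬done at each position in order: 0 ✓, 1 ✓, 2 ✓, 3 ✓.
At position 4 the labels are {done, low_ink} and the next position 5 has {done}, so low_ink → X ¬done is false there. This is the first violation.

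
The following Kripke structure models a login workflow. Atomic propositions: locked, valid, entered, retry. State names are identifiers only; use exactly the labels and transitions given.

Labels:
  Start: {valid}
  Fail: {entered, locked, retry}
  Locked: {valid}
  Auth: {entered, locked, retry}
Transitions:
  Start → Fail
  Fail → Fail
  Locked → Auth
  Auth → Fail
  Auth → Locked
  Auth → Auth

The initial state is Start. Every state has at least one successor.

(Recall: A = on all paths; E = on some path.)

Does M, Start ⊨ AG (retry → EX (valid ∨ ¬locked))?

Violated

States satisfying retry → EX (valid ∨ ¬locked): {Start, Locked, Auth}.
States satisfying AG (retry → EX (valid ∨ ¬locked)): ∅.
Fail is reachable from Start and violates retry → EX (valid ∨ ¬locked), so AG fails at Start.
Start ∉ Sat(AG (retry → EX (valid ∨ ¬locked))).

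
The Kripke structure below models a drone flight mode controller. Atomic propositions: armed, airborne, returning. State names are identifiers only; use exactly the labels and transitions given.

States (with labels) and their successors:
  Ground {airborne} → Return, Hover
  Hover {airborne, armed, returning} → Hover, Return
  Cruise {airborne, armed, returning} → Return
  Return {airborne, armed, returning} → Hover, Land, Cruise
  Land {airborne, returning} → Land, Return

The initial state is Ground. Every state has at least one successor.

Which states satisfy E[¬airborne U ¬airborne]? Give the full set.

none

States satisfying ¬airborne: ∅.
States satisfying E[¬airborne U ¬airborne]: ∅.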